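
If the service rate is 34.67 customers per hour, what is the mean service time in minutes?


Mean service time = 60/mu = 60/34.67 = 1.73 minutes

1.73 minutes


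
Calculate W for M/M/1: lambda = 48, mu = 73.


W = 1/(mu - lambda) = 1/(73 - 48) = 0.04 hours

0.04 hours


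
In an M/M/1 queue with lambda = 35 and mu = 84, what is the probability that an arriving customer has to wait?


P(wait) = rho = lambda/mu = 35/84 = 0.4167

0.4167


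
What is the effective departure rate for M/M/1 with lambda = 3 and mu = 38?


For a stable queue (lambda < mu), throughput = lambda = 3 per hour

3 per hour


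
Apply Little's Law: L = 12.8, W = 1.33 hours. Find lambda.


lambda = L / W = 12.8 / 1.33 = 9.62 per hour

9.62 per hour


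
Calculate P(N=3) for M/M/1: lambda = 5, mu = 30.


rho = 5/30; P(n) = (1-rho)*rho^n = (1-5/30)*(5/30)^3 = 0.0039

0.0039


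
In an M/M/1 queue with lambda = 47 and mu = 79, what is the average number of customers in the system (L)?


rho = 47/79; L = rho/(1-rho) = 1.47

1.47


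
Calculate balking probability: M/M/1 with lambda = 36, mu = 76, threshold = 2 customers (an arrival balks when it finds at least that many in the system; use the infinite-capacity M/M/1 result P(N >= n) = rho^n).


P(N >= 2) = rho^2 = (36/76)^2 = 0.2244

0.2244


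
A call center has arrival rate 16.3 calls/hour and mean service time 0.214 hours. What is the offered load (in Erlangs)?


Offered load a = lambda * E[S] = 16.3 * 0.214 = 3.49 Erlangs

3.49 Erlangs


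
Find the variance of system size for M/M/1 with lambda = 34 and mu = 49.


rho = 34/49; Var(N) = rho/(1-rho)^2 = 7.4

7.4


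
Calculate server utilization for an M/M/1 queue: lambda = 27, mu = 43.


rho = lambda/mu = 27/43 = 0.6279

0.6279


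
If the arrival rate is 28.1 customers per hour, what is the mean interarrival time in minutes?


Mean interarrival time = 60/lambda = 60/28.1 = 2.14 minutes

2.14 minutes


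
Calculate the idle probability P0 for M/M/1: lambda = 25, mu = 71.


P0 = 1 - rho = 1 - 25/71 = 0.6479

0.6479


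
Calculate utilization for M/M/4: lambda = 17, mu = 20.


rho = lambda/(c*mu) = 17/(4*20) = 0.2125

0.2125


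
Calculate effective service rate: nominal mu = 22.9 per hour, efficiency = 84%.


Effective rate = mu * efficiency = 22.9 * 0.84 = 19.24 per hour

19.24 per hour


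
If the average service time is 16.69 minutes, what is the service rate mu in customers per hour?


mu = 60 / avg_service_time = 60 / 16.69 = 3.59 per hour

3.59 per hour


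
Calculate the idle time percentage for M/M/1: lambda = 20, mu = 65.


Idle fraction = (1 - rho) * 100 = (1 - 20/65) * 100 = 69.2%

69.2%


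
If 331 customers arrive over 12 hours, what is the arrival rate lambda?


lambda = total arrivals / time = 331 / 12 = 27.58 per hour

27.58 per hour


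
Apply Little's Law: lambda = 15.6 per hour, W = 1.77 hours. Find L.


L = lambda * W = 15.6 * 1.77 = 27.61

27.61


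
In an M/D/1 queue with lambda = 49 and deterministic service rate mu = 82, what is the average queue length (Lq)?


M/D/1: Lq = rho^2 / (2*(1-rho)) where rho = 49/82; Lq = 0.44

0.44


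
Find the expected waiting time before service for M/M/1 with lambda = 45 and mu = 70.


rho = 45/70; Wq = rho/(mu - lambda) = 0.0257 hours

0.0257 hours


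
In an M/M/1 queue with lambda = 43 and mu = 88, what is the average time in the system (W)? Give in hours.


W = 1/(mu - lambda) = 1/(88 - 43) = 0.0222 hours

0.0222 hours


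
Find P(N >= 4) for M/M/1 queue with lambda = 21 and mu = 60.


P(N >= 4) = rho^4 = (21/60)^4 = 0.015

0.015


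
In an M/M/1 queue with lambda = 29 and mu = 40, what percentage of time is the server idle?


Idle fraction = (1 - rho) * 100 = (1 - 29/40) * 100 = 27.5%

27.5%


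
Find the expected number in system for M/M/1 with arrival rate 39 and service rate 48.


rho = 39/48; L = rho/(1-rho) = 4.33

4.33


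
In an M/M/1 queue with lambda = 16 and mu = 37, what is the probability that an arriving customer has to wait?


P(wait) = rho = lambda/mu = 16/37 = 0.4324

0.4324


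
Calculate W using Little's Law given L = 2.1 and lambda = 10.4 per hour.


W = L / lambda = 2.1 / 10.4 = 0.2019 hours

0.2019 hours


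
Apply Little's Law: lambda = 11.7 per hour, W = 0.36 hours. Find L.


L = lambda * W = 11.7 * 0.36 = 4.21

4.21


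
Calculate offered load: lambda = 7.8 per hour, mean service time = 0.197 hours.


Offered load a = lambda * E[S] = 7.8 * 0.197 = 1.54 Erlangs

1.54 Erlangs


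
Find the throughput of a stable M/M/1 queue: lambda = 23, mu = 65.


For a stable queue (lambda < mu), throughput = lambda = 23 per hour

23 per hour


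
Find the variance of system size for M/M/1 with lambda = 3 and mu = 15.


rho = 3/15; Var(N) = rho/(1-rho)^2 = 0.31

0.31


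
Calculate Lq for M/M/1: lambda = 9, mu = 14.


rho = 9/14; Lq = rho^2/(1-rho) = 1.16

1.16


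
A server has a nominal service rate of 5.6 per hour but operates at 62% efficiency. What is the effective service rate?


Effective rate = mu * efficiency = 5.6 * 0.62 = 3.47 per hour

3.47 per hour


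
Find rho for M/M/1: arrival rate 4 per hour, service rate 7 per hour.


rho = lambda/mu = 4/7 = 0.5714

0.5714


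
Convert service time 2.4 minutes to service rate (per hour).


mu = 60 / avg_service_time = 60 / 2.4 = 25.0 per hour

25.0 per hour


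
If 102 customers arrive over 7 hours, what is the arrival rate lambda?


lambda = total arrivals / time = 102 / 7 = 14.57 per hour

14.57 per hour


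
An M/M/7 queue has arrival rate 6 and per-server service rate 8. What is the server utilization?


rho = lambda/(c*mu) = 6/(7*8) = 0.1071

0.1071


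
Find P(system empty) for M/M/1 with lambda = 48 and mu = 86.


P0 = 1 - rho = 1 - 48/86 = 0.4419

0.4419


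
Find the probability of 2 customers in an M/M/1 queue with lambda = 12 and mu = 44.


rho = 12/44; P(n) = (1-rho)*rho^n = (1-12/44)*(12/44)^2 = 0.0541

0.0541


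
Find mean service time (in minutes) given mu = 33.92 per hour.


Mean service time = 60/mu = 60/33.92 = 1.77 minutes

1.77 minutes


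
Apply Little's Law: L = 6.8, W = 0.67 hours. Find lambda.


lambda = L / W = 6.8 / 0.67 = 10.15 per hour

10.15 per hour


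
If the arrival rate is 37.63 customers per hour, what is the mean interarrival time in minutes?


Mean interarrival time = 60/lambda = 60/37.63 = 1.59 minutes

1.59 minutes


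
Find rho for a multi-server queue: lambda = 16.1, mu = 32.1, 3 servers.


rho = lambda / (c * mu) = 16.1 / (3 * 32.1) = 0.1672

0.1672


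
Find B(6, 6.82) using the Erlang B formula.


B(N,A) = (A^N/N!) / sum(A^k/k!, k=0..N) with N=6, A=6.82 = 0.32

0.32


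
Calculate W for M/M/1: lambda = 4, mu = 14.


W = 1/(mu - lambda) = 1/(14 - 4) = 0.1 hours

0.1 hours


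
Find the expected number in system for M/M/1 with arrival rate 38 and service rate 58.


rho = 38/58; L = rho/(1-rho) = 1.9

1.9


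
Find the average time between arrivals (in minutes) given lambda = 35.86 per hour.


Mean interarrival time = 60/lambda = 60/35.86 = 1.67 minutes

1.67 minutes


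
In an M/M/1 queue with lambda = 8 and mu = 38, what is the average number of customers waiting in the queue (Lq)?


rho = 8/38; Lq = rho^2/(1-rho) = 0.06

0.06


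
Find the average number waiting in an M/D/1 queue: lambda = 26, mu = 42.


M/D/1: Lq = rho^2 / (2*(1-rho)) where rho = 26/42; Lq = 0.5

0.5


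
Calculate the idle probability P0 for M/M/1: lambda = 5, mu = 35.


P0 = 1 - rho = 1 - 5/35 = 0.8571

0.8571


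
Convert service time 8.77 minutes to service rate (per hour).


mu = 60 / avg_service_time = 60 / 8.77 = 6.84 per hour

6.84 per hour


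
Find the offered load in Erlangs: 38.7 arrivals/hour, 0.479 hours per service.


Offered load a = lambda * E[S] = 38.7 * 0.479 = 18.54 Erlangs

18.54 Erlangs


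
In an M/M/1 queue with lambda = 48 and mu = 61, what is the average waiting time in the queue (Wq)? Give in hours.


rho = 48/61; Wq = rho/(mu - lambda) = 0.0605 hours

0.0605 hours


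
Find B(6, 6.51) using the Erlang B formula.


B(N,A) = (A^N/N!) / sum(A^k/k!, k=0..N) with N=6, A=6.51 = 0.2998

0.2998


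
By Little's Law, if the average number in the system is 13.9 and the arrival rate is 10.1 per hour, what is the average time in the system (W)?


W = L / lambda = 13.9 / 10.1 = 1.3762 hours

1.3762 hours


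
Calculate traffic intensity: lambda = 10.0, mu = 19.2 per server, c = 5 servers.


rho = lambda / (c * mu) = 10.0 / (5 * 19.2) = 0.1042

0.1042


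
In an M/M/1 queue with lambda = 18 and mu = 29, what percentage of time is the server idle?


Idle fraction = (1 - rho) * 100 = (1 - 18/29) * 100 = 37.9%

37.9%


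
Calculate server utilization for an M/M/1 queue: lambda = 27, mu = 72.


rho = lambda/mu = 27/72 = 0.375

0.375


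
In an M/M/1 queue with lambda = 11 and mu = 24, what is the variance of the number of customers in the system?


rho = 11/24; Var(N) = rho/(1-rho)^2 = 1.56

1.56


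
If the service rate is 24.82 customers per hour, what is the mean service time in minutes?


Mean service time = 60/mu = 60/24.82 = 2.42 minutes

2.42 minutes


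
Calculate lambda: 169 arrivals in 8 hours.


lambda = total arrivals / time = 169 / 8 = 21.13 per hour

21.13 per hour


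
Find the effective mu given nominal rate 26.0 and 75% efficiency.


Effective rate = mu * efficiency = 26.0 * 0.75 = 19.5 per hour

19.5 per hour


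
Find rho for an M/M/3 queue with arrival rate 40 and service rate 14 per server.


rho = lambda/(c*mu) = 40/(3*14) = 0.9524

0.9524


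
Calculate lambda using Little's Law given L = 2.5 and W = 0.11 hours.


lambda = L / W = 2.5 / 0.11 = 22.73 per hour

22.73 per hour


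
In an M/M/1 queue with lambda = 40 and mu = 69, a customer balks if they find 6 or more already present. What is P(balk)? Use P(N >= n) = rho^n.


P(N >= 6) = rho^6 = (40/69)^6 = 0.038

0.038


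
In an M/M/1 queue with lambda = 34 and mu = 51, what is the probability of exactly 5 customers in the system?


rho = 34/51; P(n) = (1-rho)*rho^n = (1-34/51)*(34/51)^5 = 0.0439

0.0439


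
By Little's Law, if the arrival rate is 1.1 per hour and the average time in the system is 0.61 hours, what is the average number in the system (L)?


L = lambda * W = 1.1 * 0.61 = 0.67

0.67


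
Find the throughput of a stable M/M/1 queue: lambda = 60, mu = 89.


For a stable queue (lambda < mu), throughput = lambda = 60 per hour

60 per hour


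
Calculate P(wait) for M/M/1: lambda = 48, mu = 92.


P(wait) = rho = lambda/mu = 48/92 = 0.5217

0.5217


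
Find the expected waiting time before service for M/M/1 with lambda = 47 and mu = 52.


rho = 47/52; Wq = rho/(mu - lambda) = 0.1808 hours

0.1808 hours


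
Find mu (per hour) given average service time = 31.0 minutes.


mu = 60 / avg_service_time = 60 / 31.0 = 1.94 per hour

1.94 per hour


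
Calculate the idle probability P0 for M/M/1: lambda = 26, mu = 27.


P0 = 1 - rho = 1 - 26/27 = 0.037

0.037


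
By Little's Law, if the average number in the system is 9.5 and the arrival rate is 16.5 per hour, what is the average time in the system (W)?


W = L / lambda = 9.5 / 16.5 = 0.5758 hours

0.5758 hours


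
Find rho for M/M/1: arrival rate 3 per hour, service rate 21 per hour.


rho = lambda/mu = 3/21 = 0.1429

0.1429


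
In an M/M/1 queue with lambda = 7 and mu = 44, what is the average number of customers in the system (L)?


rho = 7/44; L = rho/(1-rho) = 0.19

0.19


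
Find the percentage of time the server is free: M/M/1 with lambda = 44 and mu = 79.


Idle fraction = (1 - rho) * 100 = (1 - 44/79) * 100 = 44.3%

44.3%


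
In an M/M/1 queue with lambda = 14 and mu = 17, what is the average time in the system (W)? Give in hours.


W = 1/(mu - lambda) = 1/(17 - 14) = 0.3333 hours

0.3333 hours


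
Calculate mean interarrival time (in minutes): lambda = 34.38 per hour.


Mean interarrival time = 60/lambda = 60/34.38 = 1.75 minutes

1.75 minutes


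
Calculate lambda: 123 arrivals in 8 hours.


lambda = total arrivals / time = 123 / 8 = 15.38 per hour

15.38 per hour


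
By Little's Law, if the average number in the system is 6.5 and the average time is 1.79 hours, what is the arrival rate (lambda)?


lambda = L / W = 6.5 / 1.79 = 3.63 per hour

3.63 per hour


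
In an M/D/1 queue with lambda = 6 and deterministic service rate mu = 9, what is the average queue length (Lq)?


M/D/1: Lq = rho^2 / (2*(1-rho)) where rho = 6/9; Lq = 0.67

0.67


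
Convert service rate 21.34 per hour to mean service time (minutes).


Mean service time = 60/mu = 60/21.34 = 2.81 minutes

2.81 minutes


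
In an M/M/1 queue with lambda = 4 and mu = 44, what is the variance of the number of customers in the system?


rho = 4/44; Var(N) = rho/(1-rho)^2 = 0.11

0.11


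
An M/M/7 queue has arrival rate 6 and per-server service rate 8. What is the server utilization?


rho = lambda/(c*mu) = 6/(7*8) = 0.1071

0.1071


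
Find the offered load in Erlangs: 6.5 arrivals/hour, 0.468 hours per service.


Offered load a = lambda * E[S] = 6.5 * 0.468 = 3.04 Erlangs

3.04 Erlangs


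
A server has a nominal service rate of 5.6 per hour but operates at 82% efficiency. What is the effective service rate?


Effective rate = mu * efficiency = 5.6 * 0.82 = 4.59 per hour

4.59 per hour


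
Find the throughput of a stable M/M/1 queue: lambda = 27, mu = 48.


For a stable queue (lambda < mu), throughput = lambda = 27 per hour

27 per hour


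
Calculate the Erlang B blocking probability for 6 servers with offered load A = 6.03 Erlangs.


B(N,A) = (A^N/N!) / sum(A^k/k!, k=0..N) with N=6, A=6.03 = 0.267

0.267


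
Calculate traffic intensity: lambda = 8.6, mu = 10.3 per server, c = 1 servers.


rho = lambda / (c * mu) = 8.6 / (1 * 10.3) = 0.835

0.835


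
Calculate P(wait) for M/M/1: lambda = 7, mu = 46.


P(wait) = rho = lambda/mu = 7/46 = 0.1522

0.1522


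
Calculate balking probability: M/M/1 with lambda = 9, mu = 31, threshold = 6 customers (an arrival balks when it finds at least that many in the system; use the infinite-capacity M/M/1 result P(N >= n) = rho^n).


P(N >= 6) = rho^6 = (9/31)^6 = 0.0006

0.0006


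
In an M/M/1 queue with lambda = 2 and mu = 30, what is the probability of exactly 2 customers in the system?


rho = 2/30; P(n) = (1-rho)*rho^n = (1-2/30)*(2/30)^2 = 0.0041

0.0041


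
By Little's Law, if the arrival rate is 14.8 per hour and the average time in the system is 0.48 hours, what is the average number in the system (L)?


L = lambda * W = 14.8 * 0.48 = 7.1

7.1


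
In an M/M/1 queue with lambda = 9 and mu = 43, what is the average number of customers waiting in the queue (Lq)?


rho = 9/43; Lq = rho^2/(1-rho) = 0.06

0.06


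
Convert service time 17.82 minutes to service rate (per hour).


mu = 60 / avg_service_time = 60 / 17.82 = 3.37 per hour

3.37 per hour


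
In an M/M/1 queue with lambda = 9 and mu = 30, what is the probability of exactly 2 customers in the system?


rho = 9/30; P(n) = (1-rho)*rho^n = (1-9/30)*(9/30)^2 = 0.063

0.063


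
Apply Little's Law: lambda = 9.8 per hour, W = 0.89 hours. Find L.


L = lambda * W = 9.8 * 0.89 = 8.72

8.72


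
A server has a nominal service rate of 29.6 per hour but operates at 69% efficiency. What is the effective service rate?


Effective rate = mu * efficiency = 29.6 * 0.69 = 20.42 per hour

20.42 per hour


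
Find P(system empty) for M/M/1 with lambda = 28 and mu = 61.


P0 = 1 - rho = 1 - 28/61 = 0.541

0.541


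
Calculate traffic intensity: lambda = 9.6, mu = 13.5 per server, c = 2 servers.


rho = lambda / (c * mu) = 9.6 / (2 * 13.5) = 0.3556

0.3556


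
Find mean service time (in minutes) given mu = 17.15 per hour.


Mean service time = 60/mu = 60/17.15 = 3.5 minutes

3.5 minutes


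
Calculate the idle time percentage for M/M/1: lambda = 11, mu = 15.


Idle fraction = (1 - rho) * 100 = (1 - 11/15) * 100 = 26.7%

26.7%


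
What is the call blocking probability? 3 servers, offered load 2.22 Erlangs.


B(N,A) = (A^N/N!) / sum(A^k/k!, k=0..N) with N=3, A=2.22 = 0.2429

0.2429


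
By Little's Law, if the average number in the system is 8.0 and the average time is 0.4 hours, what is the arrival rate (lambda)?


lambda = L / W = 8.0 / 0.4 = 20.0 per hour

20.0 per hour


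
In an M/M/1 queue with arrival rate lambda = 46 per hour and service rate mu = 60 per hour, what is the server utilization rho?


rho = lambda/mu = 46/60 = 0.7667

0.7667


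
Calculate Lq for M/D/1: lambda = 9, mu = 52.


M/D/1: Lq = rho^2 / (2*(1-rho)) where rho = 9/52; Lq = 0.02

0.02


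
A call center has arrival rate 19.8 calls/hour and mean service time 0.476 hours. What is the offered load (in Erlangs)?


Offered load a = lambda * E[S] = 19.8 * 0.476 = 9.42 Erlangs

9.42 Erlangs


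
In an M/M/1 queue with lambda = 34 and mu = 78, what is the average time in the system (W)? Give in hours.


W = 1/(mu - lambda) = 1/(78 - 34) = 0.0227 hours

0.0227 hours


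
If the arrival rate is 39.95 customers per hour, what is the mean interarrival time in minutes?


Mean interarrival time = 60/lambda = 60/39.95 = 1.5 minutes

1.5 minutes


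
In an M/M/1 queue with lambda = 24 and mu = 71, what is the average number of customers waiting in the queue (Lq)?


rho = 24/71; Lq = rho^2/(1-rho) = 0.17

0.17


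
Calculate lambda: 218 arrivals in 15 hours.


lambda = total arrivals / time = 218 / 15 = 14.53 per hour

14.53 per hour


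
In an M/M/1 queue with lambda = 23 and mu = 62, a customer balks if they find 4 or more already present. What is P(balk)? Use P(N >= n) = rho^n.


P(N >= 4) = rho^4 = (23/62)^4 = 0.0189

0.0189


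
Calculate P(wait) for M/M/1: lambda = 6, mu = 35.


P(wait) = rho = lambda/mu = 6/35 = 0.1714

0.1714


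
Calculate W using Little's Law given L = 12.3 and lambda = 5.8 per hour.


W = L / lambda = 12.3 / 5.8 = 2.1207 hours

2.1207 hours


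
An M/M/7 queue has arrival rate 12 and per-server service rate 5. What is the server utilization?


rho = lambda/(c*mu) = 12/(7*5) = 0.3429

0.3429


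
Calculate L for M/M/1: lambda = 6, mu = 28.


rho = 6/28; L = rho/(1-rho) = 0.27

0.27


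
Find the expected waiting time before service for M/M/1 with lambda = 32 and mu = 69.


rho = 32/69; Wq = rho/(mu - lambda) = 0.0125 hours

0.0125 hours


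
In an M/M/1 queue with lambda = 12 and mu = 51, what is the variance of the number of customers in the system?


rho = 12/51; Var(N) = rho/(1-rho)^2 = 0.4

0.4


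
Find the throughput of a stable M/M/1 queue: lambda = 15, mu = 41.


For a stable queue (lambda < mu), throughput = lambda = 15 per hour

15 per hour


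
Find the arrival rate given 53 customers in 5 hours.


lambda = total arrivals / time = 53 / 5 = 10.6 per hour

10.6 per hour


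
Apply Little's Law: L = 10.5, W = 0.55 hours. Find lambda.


lambda = L / W = 10.5 / 0.55 = 19.09 per hour

19.09 per hour


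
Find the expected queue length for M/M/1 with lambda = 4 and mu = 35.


rho = 4/35; Lq = rho^2/(1-rho) = 0.01

0.01


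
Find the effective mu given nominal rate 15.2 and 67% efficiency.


Effective rate = mu * efficiency = 15.2 * 0.67 = 10.18 per hour

10.18 per hour


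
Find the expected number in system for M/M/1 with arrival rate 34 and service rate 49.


rho = 34/49; L = rho/(1-rho) = 2.27

2.27


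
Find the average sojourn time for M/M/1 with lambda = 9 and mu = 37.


W = 1/(mu - lambda) = 1/(37 - 9) = 0.0357 hours

0.0357 hours


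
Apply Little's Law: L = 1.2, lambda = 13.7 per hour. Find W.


W = L / lambda = 1.2 / 13.7 = 0.0876 hours

0.0876 hours


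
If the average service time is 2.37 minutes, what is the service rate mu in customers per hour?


mu = 60 / avg_service_time = 60 / 2.37 = 25.32 per hour

25.32 per hour


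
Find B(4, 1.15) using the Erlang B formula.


B(N,A) = (A^N/N!) / sum(A^k/k!, k=0..N) with N=4, A=1.15 = 0.0232

0.0232


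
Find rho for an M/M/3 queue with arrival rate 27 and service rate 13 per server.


rho = lambda/(c*mu) = 27/(3*13) = 0.6923

0.6923


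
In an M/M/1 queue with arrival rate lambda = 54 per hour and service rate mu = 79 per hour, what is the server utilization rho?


rho = lambda/mu = 54/79 = 0.6835

0.6835


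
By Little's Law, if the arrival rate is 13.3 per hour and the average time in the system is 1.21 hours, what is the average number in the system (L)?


L = lambda * W = 13.3 * 1.21 = 16.09

16.09


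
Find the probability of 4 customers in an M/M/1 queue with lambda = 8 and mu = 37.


rho = 8/37; P(n) = (1-rho)*rho^n = (1-8/37)*(8/37)^4 = 0.0017

0.0017


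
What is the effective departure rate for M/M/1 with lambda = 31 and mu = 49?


For a stable queue (lambda < mu), throughput = lambda = 31 per hour

31 per hour


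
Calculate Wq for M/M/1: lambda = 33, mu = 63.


rho = 33/63; Wq = rho/(mu - lambda) = 0.0175 hours

0.0175 hours


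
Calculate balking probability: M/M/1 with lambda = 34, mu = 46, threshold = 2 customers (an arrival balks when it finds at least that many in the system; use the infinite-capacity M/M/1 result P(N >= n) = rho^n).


P(N >= 2) = rho^2 = (34/46)^2 = 0.5463

0.5463


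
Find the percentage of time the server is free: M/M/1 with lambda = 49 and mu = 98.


Idle fraction = (1 - rho) * 100 = (1 - 49/98) * 100 = 50.0%

50.0%


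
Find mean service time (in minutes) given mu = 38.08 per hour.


Mean service time = 60/mu = 60/38.08 = 1.58 minutes

1.58 minutes


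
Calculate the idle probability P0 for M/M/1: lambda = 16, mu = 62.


P0 = 1 - rho = 1 - 16/62 = 0.7419

0.7419


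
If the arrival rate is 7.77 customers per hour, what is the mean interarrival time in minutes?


Mean interarrival time = 60/lambda = 60/7.77 = 7.72 minutes

7.72 minutes


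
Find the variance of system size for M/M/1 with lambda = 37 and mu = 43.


rho = 37/43; Var(N) = rho/(1-rho)^2 = 44.19

44.19


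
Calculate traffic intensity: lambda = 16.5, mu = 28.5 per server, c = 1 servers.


rho = lambda / (c * mu) = 16.5 / (1 * 28.5) = 0.5789

0.5789


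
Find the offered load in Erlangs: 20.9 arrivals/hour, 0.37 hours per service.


Offered load a = lambda * E[S] = 20.9 * 0.37 = 7.73 Erlangs

7.73 Erlangs


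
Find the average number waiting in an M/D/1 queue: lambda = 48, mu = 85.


M/D/1: Lq = rho^2 / (2*(1-rho)) where rho = 48/85; Lq = 0.37

0.37


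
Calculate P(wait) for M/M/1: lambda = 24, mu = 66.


P(wait) = rho = lambda/mu = 24/66 = 0.3636

0.3636


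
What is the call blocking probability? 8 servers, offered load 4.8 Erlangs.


B(N,A) = (A^N/N!) / sum(A^k/k!, k=0..N) with N=8, A=4.8 = 0.0609

0.0609


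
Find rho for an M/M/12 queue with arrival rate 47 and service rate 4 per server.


rho = lambda/(c*mu) = 47/(12*4) = 0.9792

0.9792


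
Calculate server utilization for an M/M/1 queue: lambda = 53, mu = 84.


rho = lambda/mu = 53/84 = 0.631

0.631


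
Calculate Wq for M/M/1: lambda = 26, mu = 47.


rho = 26/47; Wq = rho/(mu - lambda) = 0.0263 hours

0.0263 hours


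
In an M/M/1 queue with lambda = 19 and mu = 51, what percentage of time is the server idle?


Idle fraction = (1 - rho) * 100 = (1 - 19/51) * 100 = 62.7%

62.7%


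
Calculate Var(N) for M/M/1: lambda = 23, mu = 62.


rho = 23/62; Var(N) = rho/(1-rho)^2 = 0.94

0.94


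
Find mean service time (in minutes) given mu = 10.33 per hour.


Mean service time = 60/mu = 60/10.33 = 5.81 minutes

5.81 minutes


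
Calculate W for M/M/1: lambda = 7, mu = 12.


W = 1/(mu - lambda) = 1/(12 - 7) = 0.2 hours

0.2 hours


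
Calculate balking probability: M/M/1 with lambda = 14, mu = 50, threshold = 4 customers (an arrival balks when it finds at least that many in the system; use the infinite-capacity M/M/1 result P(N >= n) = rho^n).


P(N >= 4) = rho^4 = (14/50)^4 = 0.0061

0.0061


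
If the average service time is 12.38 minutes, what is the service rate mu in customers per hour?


mu = 60 / avg_service_time = 60 / 12.38 = 4.85 per hour

4.85 per hour


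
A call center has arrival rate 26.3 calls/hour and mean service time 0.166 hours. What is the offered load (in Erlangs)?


Offered load a = lambda * E[S] = 26.3 * 0.166 = 4.37 Erlangs

4.37 Erlangs


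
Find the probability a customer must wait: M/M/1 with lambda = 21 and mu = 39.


P(wait) = rho = lambda/mu = 21/39 = 0.5385

0.5385


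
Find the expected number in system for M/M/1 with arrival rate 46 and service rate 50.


rho = 46/50; L = rho/(1-rho) = 11.5

11.5


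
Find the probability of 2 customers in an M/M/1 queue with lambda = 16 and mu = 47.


rho = 16/47; P(n) = (1-rho)*rho^n = (1-16/47)*(16/47)^2 = 0.0764

0.0764


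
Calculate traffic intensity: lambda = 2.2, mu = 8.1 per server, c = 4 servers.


rho = lambda / (c * mu) = 2.2 / (4 * 8.1) = 0.0679

0.0679


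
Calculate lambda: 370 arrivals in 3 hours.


lambda = total arrivals / time = 370 / 3 = 123.33 per hour

123.33 per hour


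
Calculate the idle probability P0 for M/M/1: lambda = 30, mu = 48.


P0 = 1 - rho = 1 - 30/48 = 0.375

0.375


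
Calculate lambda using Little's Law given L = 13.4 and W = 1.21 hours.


lambda = L / W = 13.4 / 1.21 = 11.07 per hour

11.07 per hour


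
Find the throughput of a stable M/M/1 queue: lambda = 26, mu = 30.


For a stable queue (lambda < mu), throughput = lambda = 26 per hour

26 per hour


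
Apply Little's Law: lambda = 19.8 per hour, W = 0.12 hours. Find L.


L = lambda * W = 19.8 * 0.12 = 2.38

2.38


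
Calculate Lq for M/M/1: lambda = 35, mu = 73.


rho = 35/73; Lq = rho^2/(1-rho) = 0.44

0.44


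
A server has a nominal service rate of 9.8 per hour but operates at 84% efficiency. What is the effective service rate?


Effective rate = mu * efficiency = 9.8 * 0.84 = 8.23 per hour

8.23 per hour


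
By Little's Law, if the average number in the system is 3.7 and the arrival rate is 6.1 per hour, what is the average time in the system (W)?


W = L / lambda = 3.7 / 6.1 = 0.6066 hours

0.6066 hours


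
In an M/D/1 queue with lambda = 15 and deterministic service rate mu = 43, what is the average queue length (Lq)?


M/D/1: Lq = rho^2 / (2*(1-rho)) where rho = 15/43; Lq = 0.09

0.09


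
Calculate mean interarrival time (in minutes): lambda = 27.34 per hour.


Mean interarrival time = 60/lambda = 60/27.34 = 2.19 minutes

2.19 minutes


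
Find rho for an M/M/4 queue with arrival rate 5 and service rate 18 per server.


rho = lambda/(c*mu) = 5/(4*18) = 0.0694

0.0694


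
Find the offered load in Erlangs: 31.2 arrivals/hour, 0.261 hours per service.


Offered load a = lambda * E[S] = 31.2 * 0.261 = 8.14 Erlangs

8.14 Erlangs


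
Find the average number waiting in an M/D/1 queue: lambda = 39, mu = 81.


M/D/1: Lq = rho^2 / (2*(1-rho)) where rho = 39/81; Lq = 0.22

0.22


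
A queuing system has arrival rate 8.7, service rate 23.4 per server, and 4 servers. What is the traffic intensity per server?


rho = lambda / (c * mu) = 8.7 / (4 * 23.4) = 0.0929

0.0929


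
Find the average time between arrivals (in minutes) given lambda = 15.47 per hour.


Mean interarrival time = 60/lambda = 60/15.47 = 3.88 minutes

3.88 minutes


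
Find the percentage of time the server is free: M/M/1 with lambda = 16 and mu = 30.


Idle fraction = (1 - rho) * 100 = (1 - 16/30) * 100 = 46.7%

46.7%


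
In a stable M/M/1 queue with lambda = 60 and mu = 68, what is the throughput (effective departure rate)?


For a stable queue (lambda < mu), throughput = lambda = 60 per hour

60 per hour


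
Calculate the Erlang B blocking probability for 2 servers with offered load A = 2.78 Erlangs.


B(N,A) = (A^N/N!) / sum(A^k/k!, k=0..N) with N=2, A=2.78 = 0.5055

0.5055


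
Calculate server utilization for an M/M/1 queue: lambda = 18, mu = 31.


rho = lambda/mu = 18/31 = 0.5806

0.5806


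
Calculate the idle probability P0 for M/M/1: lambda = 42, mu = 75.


P0 = 1 - rho = 1 - 42/75 = 0.44

0.44


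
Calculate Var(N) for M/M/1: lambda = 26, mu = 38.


rho = 26/38; Var(N) = rho/(1-rho)^2 = 6.86

6.86


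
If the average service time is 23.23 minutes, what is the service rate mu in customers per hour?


mu = 60 / avg_service_time = 60 / 23.23 = 2.58 per hour

2.58 per hour


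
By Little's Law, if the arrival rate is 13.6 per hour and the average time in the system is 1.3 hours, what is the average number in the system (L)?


L = lambda * W = 13.6 * 1.3 = 17.68

17.68


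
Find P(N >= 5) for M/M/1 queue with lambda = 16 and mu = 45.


P(N >= 5) = rho^5 = (16/45)^5 = 0.0057

0.0057


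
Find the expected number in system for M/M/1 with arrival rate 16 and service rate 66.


rho = 16/66; L = rho/(1-rho) = 0.32

0.32


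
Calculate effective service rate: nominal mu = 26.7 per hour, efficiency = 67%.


Effective rate = mu * efficiency = 26.7 * 0.67 = 17.89 per hour

17.89 per hour


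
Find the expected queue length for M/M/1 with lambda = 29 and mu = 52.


rho = 29/52; Lq = rho^2/(1-rho) = 0.7

0.7


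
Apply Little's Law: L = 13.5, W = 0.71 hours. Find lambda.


lambda = L / W = 13.5 / 0.71 = 19.01 per hour

19.01 per hour


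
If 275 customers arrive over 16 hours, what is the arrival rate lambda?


lambda = total arrivals / time = 275 / 16 = 17.19 per hour

17.19 per hour


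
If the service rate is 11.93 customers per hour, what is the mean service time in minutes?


Mean service time = 60/mu = 60/11.93 = 5.03 minutes

5.03 minutes


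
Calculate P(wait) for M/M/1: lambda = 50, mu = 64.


P(wait) = rho = lambda/mu = 50/64 = 0.7813

0.7813


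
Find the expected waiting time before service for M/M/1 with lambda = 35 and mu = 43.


rho = 35/43; Wq = rho/(mu - lambda) = 0.1017 hours

0.1017 hours


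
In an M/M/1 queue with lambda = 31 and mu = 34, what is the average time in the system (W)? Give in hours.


W = 1/(mu - lambda) = 1/(34 - 31) = 0.3333 hours

0.3333 hours


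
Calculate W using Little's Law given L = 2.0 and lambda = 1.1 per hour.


W = L / lambda = 2.0 / 1.1 = 1.8182 hours

1.8182 hours


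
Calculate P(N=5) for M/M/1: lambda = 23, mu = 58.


rho = 23/58; P(n) = (1-rho)*rho^n = (1-23/58)*(23/58)^5 = 0.0059

0.0059


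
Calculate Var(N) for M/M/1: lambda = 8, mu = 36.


rho = 8/36; Var(N) = rho/(1-rho)^2 = 0.37

0.37


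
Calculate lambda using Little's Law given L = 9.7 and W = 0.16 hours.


lambda = L / W = 9.7 / 0.16 = 60.63 per hour

60.63 per hour


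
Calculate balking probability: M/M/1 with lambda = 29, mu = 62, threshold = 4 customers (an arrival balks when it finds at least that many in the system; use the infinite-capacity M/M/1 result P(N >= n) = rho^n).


P(N >= 4) = rho^4 = (29/62)^4 = 0.0479

0.0479


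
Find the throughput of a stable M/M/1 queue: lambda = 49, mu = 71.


For a stable queue (lambda < mu), throughput = lambda = 49 per hour

49 per hour


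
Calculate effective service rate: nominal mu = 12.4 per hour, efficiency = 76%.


Effective rate = mu * efficiency = 12.4 * 0.76 = 9.42 per hour

9.42 per hour


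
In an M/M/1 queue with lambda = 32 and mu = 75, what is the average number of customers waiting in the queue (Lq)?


rho = 32/75; Lq = rho^2/(1-rho) = 0.32

0.32


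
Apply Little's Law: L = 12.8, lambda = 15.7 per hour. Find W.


W = L / lambda = 12.8 / 15.7 = 0.8153 hours

0.8153 hours


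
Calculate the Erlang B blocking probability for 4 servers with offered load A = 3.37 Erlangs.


B(N,A) = (A^N/N!) / sum(A^k/k!, k=0..N) with N=4, A=3.37 = 0.2465

0.2465


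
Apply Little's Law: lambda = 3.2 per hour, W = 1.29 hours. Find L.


L = lambda * W = 3.2 * 1.29 = 4.13

4.13


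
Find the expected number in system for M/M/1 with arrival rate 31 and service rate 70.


rho = 31/70; L = rho/(1-rho) = 0.79

0.79


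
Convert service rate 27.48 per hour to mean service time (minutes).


Mean service time = 60/mu = 60/27.48 = 2.18 minutes

2.18 minutes


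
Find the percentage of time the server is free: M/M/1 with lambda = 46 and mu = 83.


Idle fraction = (1 - rho) * 100 = (1 - 46/83) * 100 = 44.6%

44.6%


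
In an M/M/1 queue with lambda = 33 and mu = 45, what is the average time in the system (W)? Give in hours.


W = 1/(mu - lambda) = 1/(45 - 33) = 0.0833 hours

0.0833 hours


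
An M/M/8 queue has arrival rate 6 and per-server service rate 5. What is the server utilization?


rho = lambda/(c*mu) = 6/(8*5) = 0.15

0.15


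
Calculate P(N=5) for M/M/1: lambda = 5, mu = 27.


rho = 5/27; P(n) = (1-rho)*rho^n = (1-5/27)*(5/27)^5 = 0.0002

0.0002


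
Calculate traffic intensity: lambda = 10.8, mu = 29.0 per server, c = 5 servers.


rho = lambda / (c * mu) = 10.8 / (5 * 29.0) = 0.0745

0.0745


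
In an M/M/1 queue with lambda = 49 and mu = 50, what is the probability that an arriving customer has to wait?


P(wait) = rho = lambda/mu = 49/50 = 0.98

0.98


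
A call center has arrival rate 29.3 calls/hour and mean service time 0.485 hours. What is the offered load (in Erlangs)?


Offered load a = lambda * E[S] = 29.3 * 0.485 = 14.21 Erlangs

14.21 Erlangs


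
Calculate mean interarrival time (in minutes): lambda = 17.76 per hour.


Mean interarrival time = 60/lambda = 60/17.76 = 3.38 minutes

3.38 minutes


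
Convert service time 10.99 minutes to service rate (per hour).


mu = 60 / avg_service_time = 60 / 10.99 = 5.46 per hour

5.46 per hour


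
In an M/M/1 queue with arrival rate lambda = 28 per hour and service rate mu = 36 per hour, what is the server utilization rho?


rho = lambda/mu = 28/36 = 0.7778

0.7778


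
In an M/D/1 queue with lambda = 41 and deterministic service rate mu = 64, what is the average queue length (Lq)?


M/D/1: Lq = rho^2 / (2*(1-rho)) where rho = 41/64; Lq = 0.57

0.57


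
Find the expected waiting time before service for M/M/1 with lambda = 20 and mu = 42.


rho = 20/42; Wq = rho/(mu - lambda) = 0.0216 hours

0.0216 hours


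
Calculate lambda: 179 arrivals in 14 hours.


lambda = total arrivals / time = 179 / 14 = 12.79 per hour

12.79 per hour


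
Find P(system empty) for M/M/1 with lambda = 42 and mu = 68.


P0 = 1 - rho = 1 - 42/68 = 0.3824

0.3824


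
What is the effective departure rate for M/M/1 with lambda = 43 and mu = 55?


For a stable queue (lambda < mu), throughput = lambda = 43 per hour

43 per hour


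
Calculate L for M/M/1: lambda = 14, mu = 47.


rho = 14/47; L = rho/(1-rho) = 0.42

0.42


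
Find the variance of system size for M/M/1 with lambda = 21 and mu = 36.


rho = 21/36; Var(N) = rho/(1-rho)^2 = 3.36

3.36


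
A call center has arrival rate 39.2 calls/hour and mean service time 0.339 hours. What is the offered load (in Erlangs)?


Offered load a = lambda * E[S] = 39.2 * 0.339 = 13.29 Erlangs

13.29 Erlangs


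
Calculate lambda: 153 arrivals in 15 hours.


lambda = total arrivals / time = 153 / 15 = 10.2 per hour

10.2 per hour


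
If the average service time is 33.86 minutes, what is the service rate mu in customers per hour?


mu = 60 / avg_service_time = 60 / 33.86 = 1.77 per hour

1.77 per hour


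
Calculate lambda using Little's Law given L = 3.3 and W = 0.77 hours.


lambda = L / W = 3.3 / 0.77 = 4.29 per hour

4.29 per hour


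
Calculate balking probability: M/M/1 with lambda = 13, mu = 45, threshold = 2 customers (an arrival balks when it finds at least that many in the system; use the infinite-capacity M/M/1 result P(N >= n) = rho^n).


P(N >= 2) = rho^2 = (13/45)^2 = 0.0835

0.0835


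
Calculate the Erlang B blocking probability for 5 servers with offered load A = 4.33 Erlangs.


B(N,A) = (A^N/N!) / sum(A^k/k!, k=0..N) with N=5, A=4.33 = 0.2283

0.2283


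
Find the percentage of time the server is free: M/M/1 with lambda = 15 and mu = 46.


Idle fraction = (1 - rho) * 100 = (1 - 15/46) * 100 = 67.4%

67.4%


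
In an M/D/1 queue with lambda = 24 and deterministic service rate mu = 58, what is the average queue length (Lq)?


M/D/1: Lq = rho^2 / (2*(1-rho)) where rho = 24/58; Lq = 0.15

0.15


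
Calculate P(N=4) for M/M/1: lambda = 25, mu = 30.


rho = 25/30; P(n) = (1-rho)*rho^n = (1-25/30)*(25/30)^4 = 0.0804

0.0804


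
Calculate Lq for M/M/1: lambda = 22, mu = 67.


rho = 22/67; Lq = rho^2/(1-rho) = 0.16

0.16


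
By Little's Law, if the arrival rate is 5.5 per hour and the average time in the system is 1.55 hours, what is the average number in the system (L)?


L = lambda * W = 5.5 * 1.55 = 8.53

8.53


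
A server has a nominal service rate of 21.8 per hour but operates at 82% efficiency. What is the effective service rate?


Effective rate = mu * efficiency = 21.8 * 0.82 = 17.88 per hour

17.88 per hour


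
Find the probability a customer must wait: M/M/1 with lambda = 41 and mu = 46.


P(wait) = rho = lambda/mu = 41/46 = 0.8913

0.8913


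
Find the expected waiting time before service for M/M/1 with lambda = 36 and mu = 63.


rho = 36/63; Wq = rho/(mu - lambda) = 0.0212 hours

0.0212 hours


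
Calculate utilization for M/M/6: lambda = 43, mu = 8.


rho = lambda/(c*mu) = 43/(6*8) = 0.8958

0.8958


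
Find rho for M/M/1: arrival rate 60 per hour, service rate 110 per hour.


rho = lambda/mu = 60/110 = 0.5455

0.5455


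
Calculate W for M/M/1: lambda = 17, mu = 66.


W = 1/(mu - lambda) = 1/(66 - 17) = 0.0204 hours

0.0204 hours


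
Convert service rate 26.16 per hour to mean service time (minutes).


Mean service time = 60/mu = 60/26.16 = 2.29 minutes

2.29 minutes


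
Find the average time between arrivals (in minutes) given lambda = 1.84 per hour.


Mean interarrival time = 60/lambda = 60/1.84 = 32.61 minutes

32.61 minutes


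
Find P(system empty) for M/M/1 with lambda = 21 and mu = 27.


P0 = 1 - rho = 1 - 21/27 = 0.2222

0.2222


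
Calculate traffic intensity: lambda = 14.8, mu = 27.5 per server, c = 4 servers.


rho = lambda / (c * mu) = 14.8 / (4 * 27.5) = 0.1345

0.1345


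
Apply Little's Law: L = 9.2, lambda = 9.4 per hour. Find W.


W = L / lambda = 9.2 / 9.4 = 0.9787 hours

0.9787 hours


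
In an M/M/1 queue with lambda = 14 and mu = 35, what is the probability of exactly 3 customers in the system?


rho = 14/35; P(n) = (1-rho)*rho^n = (1-14/35)*(14/35)^3 = 0.0384

0.0384


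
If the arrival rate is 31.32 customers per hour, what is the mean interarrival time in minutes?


Mean interarrival time = 60/lambda = 60/31.32 = 1.92 minutes

1.92 minutes


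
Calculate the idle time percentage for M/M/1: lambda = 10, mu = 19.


Idle fraction = (1 - rho) * 100 = (1 - 10/19) * 100 = 47.4%

47.4%


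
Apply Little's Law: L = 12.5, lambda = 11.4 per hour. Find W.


W = L / lambda = 12.5 / 11.4 = 1.0965 hours

1.0965 hours
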